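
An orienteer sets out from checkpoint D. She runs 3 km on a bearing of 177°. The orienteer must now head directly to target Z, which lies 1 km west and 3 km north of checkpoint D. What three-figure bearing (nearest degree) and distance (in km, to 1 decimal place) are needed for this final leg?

349°, 6.1 km

Leg 1 (177°, 3 km): east 3 sin 177° = 0.16, north 3 cos 177° = -3.00
Current position: (0.16, -3.00). Target: (-1, 3). Remaining: Δeast = -1.16, Δnorth = 6.00.
Bearing = atan2(-1.16, 6.00) mod 360° = 349.08°; distance = √((-1.16)² + (6.00)²) = 6.107 km.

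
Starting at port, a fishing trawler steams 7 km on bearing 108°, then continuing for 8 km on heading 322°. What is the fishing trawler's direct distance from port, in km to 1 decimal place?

Leg 1 (108°, 7 km): east 7 sin 108° = 6.66, north 7 cos 108° = -2.16
Leg 2 (322°, 8 km): east 8 sin 322° = -4.93, north 8 cos 322° = 6.30
Net: 1.73 east, 4.14 north. Distance = √((1.73)² + (4.14)²) = 4.489 km.

4.5 km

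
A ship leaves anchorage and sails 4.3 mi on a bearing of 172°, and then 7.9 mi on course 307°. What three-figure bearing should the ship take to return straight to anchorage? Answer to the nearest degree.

Leg 1 (172°, 4.3 mi): east 4.3 sin 172° = 0.60, north 4.3 cos 172° = -4.26
Leg 2 (307°, 7.9 mi): east 7.9 sin 307° = -6.31, north 7.9 cos 307° = 4.75
Net displacement: -5.71 east, 0.50 north. Direction back to start is (5.71, -0.50): bearing = atan2(5.71, -0.50) mod 360° = 94.97° ≈ 095°.

095°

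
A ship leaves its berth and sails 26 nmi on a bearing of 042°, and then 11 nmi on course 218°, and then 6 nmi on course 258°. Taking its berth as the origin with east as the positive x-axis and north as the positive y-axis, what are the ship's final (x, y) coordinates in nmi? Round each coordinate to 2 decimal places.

Leg 1 (042°, 26 nmi): east 26 sin 42° = 17.40, north 26 cos 42° = 19.32
Leg 2 (218°, 11 nmi): east 11 sin 218° = -6.77, north 11 cos 218° = -8.67
Leg 3 (258°, 6 nmi): east 6 sin 258° = -5.87, north 6 cos 258° = -1.25
Summing: 4.76 nmi east, 9.41 nmi north → (4.76, 9.41).

(4.76, 9.41)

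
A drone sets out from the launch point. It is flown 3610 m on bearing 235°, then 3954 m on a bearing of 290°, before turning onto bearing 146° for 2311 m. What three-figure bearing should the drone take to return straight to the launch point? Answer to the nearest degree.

064°

Leg 1 (235°, 3610 m): east 3610 sin 235° = -2957.14, north 3610 cos 235° = -2070.61
Leg 2 (290°, 3954 m): east 3954 sin 290° = -3715.54, north 3954 cos 290° = 1352.35
Leg 3 (146°, 2311 m): east 2311 sin 146° = 1292.29, north 2311 cos 146° = -1915.91
Net displacement: -5380.39 east, -2634.17 north. Direction back to start is (5380.39, 2634.17): bearing = atan2(5380.39, 2634.17) mod 360° = 63.91° ≈ 064°.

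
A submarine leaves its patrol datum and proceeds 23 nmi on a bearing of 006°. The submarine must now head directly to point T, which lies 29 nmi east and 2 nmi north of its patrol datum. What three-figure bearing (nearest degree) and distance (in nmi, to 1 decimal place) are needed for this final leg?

128°, 33.8 nmi

Leg 1 (006°, 23 nmi): east 23 sin 6° = 2.40, north 23 cos 6° = 22.87
Current position: (2.40, 22.87). Target: (29, 2). Remaining: Δeast = 26.60, Δnorth = -20.87.
Bearing = atan2(26.60, -20.87) mod 360° = 128.13°; distance = √((26.60)² + (-20.87)²) = 33.809 nmi.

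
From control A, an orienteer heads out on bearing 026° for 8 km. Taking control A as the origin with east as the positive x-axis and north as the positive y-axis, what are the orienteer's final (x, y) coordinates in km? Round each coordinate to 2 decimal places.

Leg 1 (026°, 8 km): east 8 sin 26° = 3.51, north 8 cos 26° = 7.19
Summing: 3.51 km east, 7.19 km north → (3.51, 7.19).

(3.51, 7.19)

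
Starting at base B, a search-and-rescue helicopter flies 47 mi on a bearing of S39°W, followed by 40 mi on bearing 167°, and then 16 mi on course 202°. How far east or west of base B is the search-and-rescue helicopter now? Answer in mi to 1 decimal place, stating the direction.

Leg 1 (S39°W, 47 mi): east 47 sin 219° = -29.58, north 47 cos 219° = -36.53
Leg 2 (167°, 40 mi): east 40 sin 167° = 9.00, north 40 cos 167° = -38.97
Leg 3 (202°, 16 mi): east 16 sin 202° = -5.99, north 16 cos 202° = -14.83
Net east component: -26.57 mi.

26.6 mi west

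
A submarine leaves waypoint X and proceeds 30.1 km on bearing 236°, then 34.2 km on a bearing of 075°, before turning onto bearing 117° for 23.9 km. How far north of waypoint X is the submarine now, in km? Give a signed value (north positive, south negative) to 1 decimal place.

Leg 1 (236°, 30.1 km): east 30.1 sin 236° = -24.95, north 30.1 cos 236° = -16.83
Leg 2 (075°, 34.2 km): east 34.2 sin 75° = 33.03, north 34.2 cos 75° = 8.85
Leg 3 (117°, 23.9 km): east 23.9 sin 117° = 21.30, north 23.9 cos 117° = -10.85
Net north component: -18.83 km.

-18.8 km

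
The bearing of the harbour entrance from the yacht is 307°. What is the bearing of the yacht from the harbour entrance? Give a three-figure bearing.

127°

Back-bearing = 307° − 180° = 127°.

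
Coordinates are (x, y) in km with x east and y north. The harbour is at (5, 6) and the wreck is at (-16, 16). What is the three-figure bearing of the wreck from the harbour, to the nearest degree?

295°

Δeast = -16 − 5 = -21.00; Δnorth = 16 − 6 = 10.00.
Bearing = atan2(Δeast, Δnorth) mod 360° = 295.46° ≈ 295°.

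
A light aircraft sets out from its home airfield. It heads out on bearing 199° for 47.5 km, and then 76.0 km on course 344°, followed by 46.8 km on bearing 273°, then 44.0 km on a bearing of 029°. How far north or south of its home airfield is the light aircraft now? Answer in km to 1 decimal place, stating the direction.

69.1 km north

Leg 1 (199°, 47.5 km): east 47.5 sin 199° = -15.46, north 47.5 cos 199° = -44.91
Leg 2 (344°, 76.0 km): east 76.0 sin 344° = -20.95, north 76.0 cos 344° = 73.06
Leg 3 (273°, 46.8 km): east 46.8 sin 273° = -46.74, north 46.8 cos 273° = 2.45
Leg 4 (029°, 44.0 km): east 44.0 sin 29° = 21.33, north 44.0 cos 29° = 38.48
Net north component: 69.08 km.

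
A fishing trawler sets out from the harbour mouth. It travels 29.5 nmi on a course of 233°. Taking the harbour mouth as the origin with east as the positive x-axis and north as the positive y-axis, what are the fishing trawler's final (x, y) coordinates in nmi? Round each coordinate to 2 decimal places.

Leg 1 (233°, 29.5 nmi): east 29.5 sin 233° = -23.56, north 29.5 cos 233° = -17.75
Summing: -23.56 nmi east, -17.75 nmi north → (-23.56, -17.75).

(-23.56, -17.75)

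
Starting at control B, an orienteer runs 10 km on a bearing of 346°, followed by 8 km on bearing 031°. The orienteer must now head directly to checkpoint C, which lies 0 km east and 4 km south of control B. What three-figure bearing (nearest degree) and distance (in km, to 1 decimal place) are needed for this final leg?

185°, 20.6 km

Leg 1 (346°, 10 km): east 10 sin 346° = -2.42, north 10 cos 346° = 9.70
Leg 2 (031°, 8 km): east 8 sin 31° = 4.12, north 8 cos 31° = 6.86
Current position: (1.70, 16.56). Target: (0, -4). Remaining: Δeast = -1.70, Δnorth = -20.56.
Bearing = atan2(-1.70, -20.56) mod 360° = 184.73°; distance = √((-1.70)² + (-20.56)²) = 20.631 km.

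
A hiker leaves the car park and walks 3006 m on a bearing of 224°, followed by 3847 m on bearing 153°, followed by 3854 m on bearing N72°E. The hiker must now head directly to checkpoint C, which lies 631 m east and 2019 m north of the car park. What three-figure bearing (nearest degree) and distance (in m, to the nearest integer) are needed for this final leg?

Leg 1 (224°, 3006 m): east 3006 sin 224° = -2088.14, north 3006 cos 224° = -2162.34
Leg 2 (153°, 3847 m): east 3847 sin 153° = 1746.50, north 3847 cos 153° = -3427.70
Leg 3 (N72°E, 3854 m): east 3854 sin 72° = 3665.37, north 3854 cos 72° = 1190.95
Current position: (3323.73, -4399.09). Target: (631, 2019). Remaining: Δeast = -2692.73, Δnorth = 6418.09.
Bearing = atan2(-2692.73, 6418.09) mod 360° = 337.24°; distance = √((-2692.73)² + (6418.09)²) = 6960.074 m.

337°, 6960 m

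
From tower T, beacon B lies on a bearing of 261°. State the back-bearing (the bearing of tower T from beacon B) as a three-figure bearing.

081°

Back-bearing = 261° − 180° = 081°.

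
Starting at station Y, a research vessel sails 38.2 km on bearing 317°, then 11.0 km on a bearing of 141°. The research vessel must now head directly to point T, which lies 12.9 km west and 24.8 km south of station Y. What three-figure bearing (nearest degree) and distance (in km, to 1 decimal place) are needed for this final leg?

172°, 44.6 km

Leg 1 (317°, 38.2 km): east 38.2 sin 317° = -26.05, north 38.2 cos 317° = 27.94
Leg 2 (141°, 11.0 km): east 11.0 sin 141° = 6.92, north 11.0 cos 141° = -8.55
Current position: (-19.13, 19.39). Target: (-12.9, -24.8). Remaining: Δeast = 6.23, Δnorth = -44.19.
Bearing = atan2(6.23, -44.19) mod 360° = 171.98°; distance = √((6.23)² + (-44.19)²) = 44.626 km.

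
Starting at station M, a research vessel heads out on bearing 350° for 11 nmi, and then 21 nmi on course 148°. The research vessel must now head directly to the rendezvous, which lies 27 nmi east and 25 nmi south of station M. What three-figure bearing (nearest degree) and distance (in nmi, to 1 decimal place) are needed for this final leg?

135°, 25.3 nmi

Leg 1 (350°, 11 nmi): east 11 sin 350° = -1.91, north 11 cos 350° = 10.83
Leg 2 (148°, 21 nmi): east 21 sin 148° = 11.13, north 21 cos 148° = -17.81
Current position: (9.22, -6.98). Target: (27, -25). Remaining: Δeast = 17.78, Δnorth = -18.02.
Bearing = atan2(17.78, -18.02) mod 360° = 135.39°; distance = √((17.78)² + (-18.02)²) = 25.319 nmi.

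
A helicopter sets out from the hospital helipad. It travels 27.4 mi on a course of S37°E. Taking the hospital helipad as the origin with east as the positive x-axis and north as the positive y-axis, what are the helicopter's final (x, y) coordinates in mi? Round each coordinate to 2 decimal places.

Leg 1 (S37°E, 27.4 mi): east 27.4 sin 143° = 16.49, north 27.4 cos 143° = -21.88
Summing: 16.49 mi east, -21.88 mi north → (16.49, -21.88).

(16.49, -21.88)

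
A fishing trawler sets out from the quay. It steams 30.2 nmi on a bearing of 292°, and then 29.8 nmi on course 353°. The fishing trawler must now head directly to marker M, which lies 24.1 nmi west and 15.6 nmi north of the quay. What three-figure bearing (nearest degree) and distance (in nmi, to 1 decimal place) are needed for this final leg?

Leg 1 (292°, 30.2 nmi): east 30.2 sin 292° = -28.00, north 30.2 cos 292° = 11.31
Leg 2 (353°, 29.8 nmi): east 29.8 sin 353° = -3.63, north 29.8 cos 353° = 29.58
Current position: (-31.63, 40.89). Target: (-24.1, 15.6). Remaining: Δeast = 7.53, Δnorth = -25.29.
Bearing = atan2(7.53, -25.29) mod 360° = 163.41°; distance = √((7.53)² + (-25.29)²) = 26.389 nmi.

163°, 26.4 nmi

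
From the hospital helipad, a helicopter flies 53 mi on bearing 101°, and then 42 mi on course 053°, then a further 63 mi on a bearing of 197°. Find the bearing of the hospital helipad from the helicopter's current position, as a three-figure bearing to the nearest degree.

304°

Leg 1 (101°, 53 mi): east 53 sin 101° = 52.03, north 53 cos 101° = -10.11
Leg 2 (053°, 42 mi): east 42 sin 53° = 33.54, north 42 cos 53° = 25.28
Leg 3 (197°, 63 mi): east 63 sin 197° = -18.42, north 63 cos 197° = -60.25
Net displacement: 67.15 east, -45.08 north. Direction back to start is (-67.15, 45.08): bearing = atan2(-67.15, 45.08) mod 360° = 303.88° ≈ 304°.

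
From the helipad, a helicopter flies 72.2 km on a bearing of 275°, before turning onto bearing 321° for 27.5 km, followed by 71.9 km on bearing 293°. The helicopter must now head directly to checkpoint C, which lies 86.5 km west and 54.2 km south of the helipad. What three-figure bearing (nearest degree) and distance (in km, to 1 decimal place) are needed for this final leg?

Leg 1 (275°, 72.2 km): east 72.2 sin 275° = -71.93, north 72.2 cos 275° = 6.29
Leg 2 (321°, 27.5 km): east 27.5 sin 321° = -17.31, north 27.5 cos 321° = 21.37
Leg 3 (293°, 71.9 km): east 71.9 sin 293° = -66.18, north 71.9 cos 293° = 28.09
Current position: (-155.42, 55.76). Target: (-86.5, -54.2). Remaining: Δeast = 68.92, Δnorth = -109.96.
Bearing = atan2(68.92, -109.96) mod 360° = 147.92°; distance = √((68.92)² + (-109.96)²) = 129.769 km.

148°, 129.8 km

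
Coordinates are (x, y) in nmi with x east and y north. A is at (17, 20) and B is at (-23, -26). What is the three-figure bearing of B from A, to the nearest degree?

Δeast = -23 − 17 = -40.00; Δnorth = -26 − 20 = -46.00.
Bearing = atan2(Δeast, Δnorth) mod 360° = 221.01° ≈ 221°.

221°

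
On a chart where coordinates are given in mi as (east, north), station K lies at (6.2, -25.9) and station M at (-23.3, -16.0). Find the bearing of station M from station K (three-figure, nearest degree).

Δeast = -23.3 − 6.2 = -29.50; Δnorth = -16.0 − -25.9 = 9.90.
Bearing = atan2(Δeast, Δnorth) mod 360° = 288.55° ≈ 289°.

289°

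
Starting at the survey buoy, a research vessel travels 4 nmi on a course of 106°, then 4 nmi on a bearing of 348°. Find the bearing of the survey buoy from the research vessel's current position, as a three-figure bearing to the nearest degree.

227°

Leg 1 (106°, 4 nmi): east 4 sin 106° = 3.85, north 4 cos 106° = -1.10
Leg 2 (348°, 4 nmi): east 4 sin 348° = -0.83, north 4 cos 348° = 3.91
Net displacement: 3.01 east, 2.81 north. Direction back to start is (-3.01, -2.81): bearing = atan2(-3.01, -2.81) mod 360° = 227.00° ≈ 227°.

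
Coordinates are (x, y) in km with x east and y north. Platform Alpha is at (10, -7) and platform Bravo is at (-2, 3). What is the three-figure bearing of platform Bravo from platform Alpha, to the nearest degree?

Δeast = -2 − 10 = -12.00; Δnorth = 3 − -7 = 10.00.
Bearing = atan2(Δeast, Δnorth) mod 360° = 309.81° ≈ 310°.

310°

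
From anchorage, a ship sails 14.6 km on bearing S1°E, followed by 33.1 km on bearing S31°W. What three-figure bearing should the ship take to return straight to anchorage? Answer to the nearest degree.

021°

Leg 1 (S1°E, 14.6 km): east 14.6 sin 179° = 0.25, north 14.6 cos 179° = -14.60
Leg 2 (S31°W, 33.1 km): east 33.1 sin 211° = -17.05, north 33.1 cos 211° = -28.37
Net displacement: -16.79 east, -42.97 north. Direction back to start is (16.79, 42.97): bearing = atan2(16.79, 42.97) mod 360° = 21.35° ≈ 021°.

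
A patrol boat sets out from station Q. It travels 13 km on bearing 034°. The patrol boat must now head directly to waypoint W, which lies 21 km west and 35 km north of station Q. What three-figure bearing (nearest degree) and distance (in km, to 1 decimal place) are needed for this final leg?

Leg 1 (034°, 13 km): east 13 sin 34° = 7.27, north 13 cos 34° = 10.78
Current position: (7.27, 10.78). Target: (-21, 35). Remaining: Δeast = -28.27, Δnorth = 24.22.
Bearing = atan2(-28.27, 24.22) mod 360° = 310.59°; distance = √((-28.27)² + (24.22)²) = 37.228 km.

311°, 37.2 km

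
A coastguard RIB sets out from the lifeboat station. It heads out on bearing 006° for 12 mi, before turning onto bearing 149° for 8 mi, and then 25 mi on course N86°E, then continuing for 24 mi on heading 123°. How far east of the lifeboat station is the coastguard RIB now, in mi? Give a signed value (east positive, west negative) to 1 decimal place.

50.4 mi

Leg 1 (006°, 12 mi): east 12 sin 6° = 1.25, north 12 cos 6° = 11.93
Leg 2 (149°, 8 mi): east 8 sin 149° = 4.12, north 8 cos 149° = -6.86
Leg 3 (N86°E, 25 mi): east 25 sin 86° = 24.94, north 25 cos 86° = 1.74
Leg 4 (123°, 24 mi): east 24 sin 123° = 20.13, north 24 cos 123° = -13.07
Net east component: 50.44 mi.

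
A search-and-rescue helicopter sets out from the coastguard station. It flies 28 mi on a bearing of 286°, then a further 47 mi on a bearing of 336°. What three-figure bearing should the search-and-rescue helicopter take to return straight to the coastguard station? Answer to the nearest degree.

138°

Leg 1 (286°, 28 mi): east 28 sin 286° = -26.92, north 28 cos 286° = 7.72
Leg 2 (336°, 47 mi): east 47 sin 336° = -19.12, north 47 cos 336° = 42.94
Net displacement: -46.03 east, 50.65 north. Direction back to start is (46.03, -50.65): bearing = atan2(46.03, -50.65) mod 360° = 137.74° ≈ 138°.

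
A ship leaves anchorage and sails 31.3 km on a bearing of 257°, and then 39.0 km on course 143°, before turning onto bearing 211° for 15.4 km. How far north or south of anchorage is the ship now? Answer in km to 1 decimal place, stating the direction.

51.4 km south

Leg 1 (257°, 31.3 km): east 31.3 sin 257° = -30.50, north 31.3 cos 257° = -7.04
Leg 2 (143°, 39.0 km): east 39.0 sin 143° = 23.47, north 39.0 cos 143° = -31.15
Leg 3 (211°, 15.4 km): east 15.4 sin 211° = -7.93, north 15.4 cos 211° = -13.20
Net north component: -51.39 km.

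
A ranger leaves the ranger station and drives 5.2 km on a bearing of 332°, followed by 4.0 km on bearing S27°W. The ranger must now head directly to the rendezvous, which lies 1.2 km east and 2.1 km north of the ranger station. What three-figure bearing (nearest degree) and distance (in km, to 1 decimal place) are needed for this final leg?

Leg 1 (332°, 5.2 km): east 5.2 sin 332° = -2.44, north 5.2 cos 332° = 4.59
Leg 2 (S27°W, 4.0 km): east 4.0 sin 207° = -1.82, north 4.0 cos 207° = -3.56
Current position: (-4.26, 1.03). Target: (1.2, 2.1). Remaining: Δeast = 5.46, Δnorth = 1.07.
Bearing = atan2(5.46, 1.07) mod 360° = 78.88°; distance = √((5.46)² + (1.07)²) = 5.562 km.

079°, 5.6 km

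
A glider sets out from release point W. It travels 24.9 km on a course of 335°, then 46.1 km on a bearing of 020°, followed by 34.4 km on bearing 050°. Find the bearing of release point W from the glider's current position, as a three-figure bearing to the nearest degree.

200°

Leg 1 (335°, 24.9 km): east 24.9 sin 335° = -10.52, north 24.9 cos 335° = 22.57
Leg 2 (020°, 46.1 km): east 46.1 sin 20° = 15.77, north 46.1 cos 20° = 43.32
Leg 3 (050°, 34.4 km): east 34.4 sin 50° = 26.35, north 34.4 cos 50° = 22.11
Net displacement: 31.60 east, 88.00 north. Direction back to start is (-31.60, -88.00): bearing = atan2(-31.60, -88.00) mod 360° = 199.75° ≈ 200°.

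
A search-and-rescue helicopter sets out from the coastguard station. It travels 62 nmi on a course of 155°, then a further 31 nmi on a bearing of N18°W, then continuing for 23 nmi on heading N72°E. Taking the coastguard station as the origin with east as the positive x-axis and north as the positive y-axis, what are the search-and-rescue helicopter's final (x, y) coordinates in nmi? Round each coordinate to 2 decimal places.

(38.50, -19.60)

Leg 1 (155°, 62 nmi): east 62 sin 155° = 26.20, north 62 cos 155° = -56.19
Leg 2 (N18°W, 31 nmi): east 31 sin 342° = -9.58, north 31 cos 342° = 29.48
Leg 3 (N72°E, 23 nmi): east 23 sin 72° = 21.87, north 23 cos 72° = 7.11
Summing: 38.50 nmi east, -19.60 nmi north → (38.50, -19.60).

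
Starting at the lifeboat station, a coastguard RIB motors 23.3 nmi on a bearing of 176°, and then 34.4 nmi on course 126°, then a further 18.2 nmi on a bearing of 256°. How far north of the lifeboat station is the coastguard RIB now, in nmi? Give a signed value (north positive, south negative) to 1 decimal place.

Leg 1 (176°, 23.3 nmi): east 23.3 sin 176° = 1.63, north 23.3 cos 176° = -23.24
Leg 2 (126°, 34.4 nmi): east 34.4 sin 126° = 27.83, north 34.4 cos 126° = -20.22
Leg 3 (256°, 18.2 nmi): east 18.2 sin 256° = -17.66, north 18.2 cos 256° = -4.40
Net north component: -47.87 nmi.

-47.9 nmi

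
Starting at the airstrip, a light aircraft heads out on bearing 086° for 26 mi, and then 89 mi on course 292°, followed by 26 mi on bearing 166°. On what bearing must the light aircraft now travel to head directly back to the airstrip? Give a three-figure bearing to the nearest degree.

101°

Leg 1 (086°, 26 mi): east 26 sin 86° = 25.94, north 26 cos 86° = 1.81
Leg 2 (292°, 89 mi): east 89 sin 292° = -82.52, north 89 cos 292° = 33.34
Leg 3 (166°, 26 mi): east 26 sin 166° = 6.29, north 26 cos 166° = -25.23
Net displacement: -50.29 east, 9.93 north. Direction back to start is (50.29, -9.93): bearing = atan2(50.29, -9.93) mod 360° = 101.16° ≈ 101°.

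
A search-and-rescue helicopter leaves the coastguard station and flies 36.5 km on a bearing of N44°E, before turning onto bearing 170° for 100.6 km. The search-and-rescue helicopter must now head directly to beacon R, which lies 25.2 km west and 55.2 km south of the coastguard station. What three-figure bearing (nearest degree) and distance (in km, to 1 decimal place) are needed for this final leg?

Leg 1 (N44°E, 36.5 km): east 36.5 sin 44° = 25.36, north 36.5 cos 44° = 26.26
Leg 2 (170°, 100.6 km): east 100.6 sin 170° = 17.47, north 100.6 cos 170° = -99.07
Current position: (42.82, -72.82). Target: (-25.2, -55.2). Remaining: Δeast = -68.02, Δnorth = 17.62.
Bearing = atan2(-68.02, 17.62) mod 360° = 284.52°; distance = √((-68.02)² + (17.62)²) = 70.268 km.

285°, 70.3 km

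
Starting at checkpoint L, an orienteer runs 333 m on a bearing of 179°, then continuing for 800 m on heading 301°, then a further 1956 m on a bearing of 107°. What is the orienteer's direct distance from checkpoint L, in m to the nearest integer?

Leg 1 (179°, 333 m): east 333 sin 179° = 5.81, north 333 cos 179° = -332.95
Leg 2 (301°, 800 m): east 800 sin 301° = -685.73, north 800 cos 301° = 412.03
Leg 3 (107°, 1956 m): east 1956 sin 107° = 1870.53, north 1956 cos 107° = -571.88
Net: 1190.61 east, -492.80 north. Distance = √((1190.61)² + (-492.80)²) = 1288.566 m.

1289 m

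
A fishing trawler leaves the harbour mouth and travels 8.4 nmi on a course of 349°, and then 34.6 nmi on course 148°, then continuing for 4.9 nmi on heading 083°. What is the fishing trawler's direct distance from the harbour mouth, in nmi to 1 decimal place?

29.8 nmi

Leg 1 (349°, 8.4 nmi): east 8.4 sin 349° = -1.60, north 8.4 cos 349° = 8.25
Leg 2 (148°, 34.6 nmi): east 34.6 sin 148° = 18.34, north 34.6 cos 148° = -29.34
Leg 3 (083°, 4.9 nmi): east 4.9 sin 83° = 4.86, north 4.9 cos 83° = 0.60
Net: 21.60 east, -20.50 north. Distance = √((21.60)² + (-20.50)²) = 29.776 nmi.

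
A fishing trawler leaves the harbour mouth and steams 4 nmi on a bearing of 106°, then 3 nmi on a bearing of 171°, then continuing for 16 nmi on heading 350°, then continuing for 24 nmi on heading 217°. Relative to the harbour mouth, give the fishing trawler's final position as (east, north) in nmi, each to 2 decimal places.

(-12.91, -7.48)

Leg 1 (106°, 4 nmi): east 4 sin 106° = 3.85, north 4 cos 106° = -1.10
Leg 2 (171°, 3 nmi): east 3 sin 171° = 0.47, north 3 cos 171° = -2.96
Leg 3 (350°, 16 nmi): east 16 sin 350° = -2.78, north 16 cos 350° = 15.76
Leg 4 (217°, 24 nmi): east 24 sin 217° = -14.44, north 24 cos 217° = -19.17
Summing: -12.91 nmi east, -7.48 nmi north → (-12.91, -7.48).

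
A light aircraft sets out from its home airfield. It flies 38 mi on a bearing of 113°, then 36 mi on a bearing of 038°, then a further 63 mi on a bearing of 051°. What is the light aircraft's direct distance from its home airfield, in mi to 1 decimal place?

118.7 mi

Leg 1 (113°, 38 mi): east 38 sin 113° = 34.98, north 38 cos 113° = -14.85
Leg 2 (038°, 36 mi): east 36 sin 38° = 22.16, north 36 cos 38° = 28.37
Leg 3 (051°, 63 mi): east 63 sin 51° = 48.96, north 63 cos 51° = 39.65
Net: 106.10 east, 53.17 north. Distance = √((106.10)² + (53.17)²) = 118.679 mi.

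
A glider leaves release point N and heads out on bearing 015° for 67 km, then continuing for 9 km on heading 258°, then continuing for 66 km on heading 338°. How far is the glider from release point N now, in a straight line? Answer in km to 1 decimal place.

Leg 1 (015°, 67 km): east 67 sin 15° = 17.34, north 67 cos 15° = 64.72
Leg 2 (258°, 9 km): east 9 sin 258° = -8.80, north 9 cos 258° = -1.87
Leg 3 (338°, 66 km): east 66 sin 338° = -24.72, north 66 cos 338° = 61.19
Net: -16.19 east, 124.04 north. Distance = √((-16.19)² + (124.04)²) = 125.092 km.

125.1 km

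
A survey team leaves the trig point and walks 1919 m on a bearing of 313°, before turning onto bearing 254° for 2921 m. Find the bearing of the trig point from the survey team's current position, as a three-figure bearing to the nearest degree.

Leg 1 (313°, 1919 m): east 1919 sin 313° = -1403.47, north 1919 cos 313° = 1308.75
Leg 2 (254°, 2921 m): east 2921 sin 254° = -2807.85, north 2921 cos 254° = -805.14
Net displacement: -4211.31 east, 503.62 north. Direction back to start is (4211.31, -503.62): bearing = atan2(4211.31, -503.62) mod 360° = 96.82° ≈ 097°.

097°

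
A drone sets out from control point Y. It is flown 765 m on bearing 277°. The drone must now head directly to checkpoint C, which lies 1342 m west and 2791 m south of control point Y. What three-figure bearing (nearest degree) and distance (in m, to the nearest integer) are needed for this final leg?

Leg 1 (277°, 765 m): east 765 sin 277° = -759.30, north 765 cos 277° = 93.23
Current position: (-759.30, 93.23). Target: (-1342, -2791). Remaining: Δeast = -582.70, Δnorth = -2884.23.
Bearing = atan2(-582.70, -2884.23) mod 360° = 191.42°; distance = √((-582.70)² + (-2884.23)²) = 2942.503 m.

191°, 2943 m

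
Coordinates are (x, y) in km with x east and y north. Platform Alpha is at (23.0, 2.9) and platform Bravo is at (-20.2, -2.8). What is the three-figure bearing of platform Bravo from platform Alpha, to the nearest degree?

262°

Δeast = -20.2 − 23.0 = -43.20; Δnorth = -2.8 − 2.9 = -5.70.
Bearing = atan2(Δeast, Δnorth) mod 360° = 262.48° ≈ 262°.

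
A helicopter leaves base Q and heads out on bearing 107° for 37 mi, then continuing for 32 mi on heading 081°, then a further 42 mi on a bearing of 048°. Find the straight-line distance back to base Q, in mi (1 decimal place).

Leg 1 (107°, 37 mi): east 37 sin 107° = 35.38, north 37 cos 107° = -10.82
Leg 2 (081°, 32 mi): east 32 sin 81° = 31.61, north 32 cos 81° = 5.01
Leg 3 (048°, 42 mi): east 42 sin 48° = 31.21, north 42 cos 48° = 28.10
Net: 98.20 east, 22.29 north. Distance = √((98.20)² + (22.29)²) = 100.700 mi.

100.7 mi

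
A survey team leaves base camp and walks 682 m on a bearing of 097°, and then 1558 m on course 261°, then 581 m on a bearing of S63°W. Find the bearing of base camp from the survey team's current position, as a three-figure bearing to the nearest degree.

067°

Leg 1 (097°, 682 m): east 682 sin 97° = 676.92, north 682 cos 97° = -83.11
Leg 2 (261°, 1558 m): east 1558 sin 261° = -1538.82, north 1558 cos 261° = -243.72
Leg 3 (S63°W, 581 m): east 581 sin 243° = -517.67, north 581 cos 243° = -263.77
Net displacement: -1379.58 east, -590.61 north. Direction back to start is (1379.58, 590.61): bearing = atan2(1379.58, 590.61) mod 360° = 66.82° ≈ 067°.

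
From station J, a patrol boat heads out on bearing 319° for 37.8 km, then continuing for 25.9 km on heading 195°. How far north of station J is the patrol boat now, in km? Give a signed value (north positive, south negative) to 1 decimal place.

Leg 1 (319°, 37.8 km): east 37.8 sin 319° = -24.80, north 37.8 cos 319° = 28.53
Leg 2 (195°, 25.9 km): east 25.9 sin 195° = -6.70, north 25.9 cos 195° = -25.02
Net north component: 3.51 km.

3.5 km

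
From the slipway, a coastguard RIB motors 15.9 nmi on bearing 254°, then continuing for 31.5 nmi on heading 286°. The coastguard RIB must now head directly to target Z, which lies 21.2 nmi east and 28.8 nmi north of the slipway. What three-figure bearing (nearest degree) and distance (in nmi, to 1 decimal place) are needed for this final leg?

070°, 71.1 nmi

Leg 1 (254°, 15.9 nmi): east 15.9 sin 254° = -15.28, north 15.9 cos 254° = -4.38
Leg 2 (286°, 31.5 nmi): east 31.5 sin 286° = -30.28, north 31.5 cos 286° = 8.68
Current position: (-45.56, 4.30). Target: (21.2, 28.8). Remaining: Δeast = 66.76, Δnorth = 24.50.
Bearing = atan2(66.76, 24.50) mod 360° = 69.85°; distance = √((66.76)² + (24.50)²) = 71.117 nmi.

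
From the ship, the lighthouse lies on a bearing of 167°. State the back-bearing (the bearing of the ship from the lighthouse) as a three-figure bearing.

Back-bearing = 167° + 180° = 347°.

347°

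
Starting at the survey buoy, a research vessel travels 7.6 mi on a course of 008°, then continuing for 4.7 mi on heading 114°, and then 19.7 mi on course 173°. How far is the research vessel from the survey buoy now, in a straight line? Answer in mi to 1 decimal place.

15.9 mi

Leg 1 (008°, 7.6 mi): east 7.6 sin 8° = 1.06, north 7.6 cos 8° = 7.53
Leg 2 (114°, 4.7 mi): east 4.7 sin 114° = 4.29, north 4.7 cos 114° = -1.91
Leg 3 (173°, 19.7 mi): east 19.7 sin 173° = 2.40, north 19.7 cos 173° = -19.55
Net: 7.75 east, -13.94 north. Distance = √((7.75)² + (-13.94)²) = 15.949 mi.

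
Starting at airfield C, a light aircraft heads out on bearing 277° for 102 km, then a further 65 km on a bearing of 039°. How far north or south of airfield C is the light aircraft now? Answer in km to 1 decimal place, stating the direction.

Leg 1 (277°, 102 km): east 102 sin 277° = -101.24, north 102 cos 277° = 12.43
Leg 2 (039°, 65 km): east 65 sin 39° = 40.91, north 65 cos 39° = 50.51
Net north component: 62.95 km.

62.9 km north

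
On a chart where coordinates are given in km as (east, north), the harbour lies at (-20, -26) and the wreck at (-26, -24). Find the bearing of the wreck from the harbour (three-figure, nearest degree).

288°

Δeast = -26 − -20 = -6.00; Δnorth = -24 − -26 = 2.00.
Bearing = atan2(Δeast, Δnorth) mod 360° = 288.43° ≈ 288°.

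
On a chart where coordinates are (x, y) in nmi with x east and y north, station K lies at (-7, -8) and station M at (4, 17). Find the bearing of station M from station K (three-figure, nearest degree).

Δeast = 4 − -7 = 11.00; Δnorth = 17 − -8 = 25.00.
Bearing = atan2(Δeast, Δnorth) mod 360° = 23.75° ≈ 024°.

024°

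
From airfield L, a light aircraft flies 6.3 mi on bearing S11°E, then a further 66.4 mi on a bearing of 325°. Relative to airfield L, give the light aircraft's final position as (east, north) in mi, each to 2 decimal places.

(-36.88, 48.21)

Leg 1 (S11°E, 6.3 mi): east 6.3 sin 169° = 1.20, north 6.3 cos 169° = -6.18
Leg 2 (325°, 66.4 mi): east 66.4 sin 325° = -38.09, north 66.4 cos 325° = 54.39
Summing: -36.88 mi east, 48.21 mi north → (-36.88, 48.21).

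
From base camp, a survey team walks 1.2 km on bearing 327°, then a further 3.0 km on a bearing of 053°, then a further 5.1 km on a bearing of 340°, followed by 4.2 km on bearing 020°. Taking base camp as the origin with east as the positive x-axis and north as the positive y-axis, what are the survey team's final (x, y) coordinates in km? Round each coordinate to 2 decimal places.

Leg 1 (327°, 1.2 km): east 1.2 sin 327° = -0.65, north 1.2 cos 327° = 1.01
Leg 2 (053°, 3.0 km): east 3.0 sin 53° = 2.40, north 3.0 cos 53° = 1.81
Leg 3 (340°, 5.1 km): east 5.1 sin 340° = -1.74, north 5.1 cos 340° = 4.79
Leg 4 (020°, 4.2 km): east 4.2 sin 20° = 1.44, north 4.2 cos 20° = 3.95
Summing: 1.43 km east, 11.55 km north → (1.43, 11.55).

(1.43, 11.55)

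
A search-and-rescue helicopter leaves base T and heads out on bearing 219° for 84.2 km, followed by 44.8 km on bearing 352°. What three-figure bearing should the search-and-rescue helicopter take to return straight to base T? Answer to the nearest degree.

Leg 1 (219°, 84.2 km): east 84.2 sin 219° = -52.99, north 84.2 cos 219° = -65.44
Leg 2 (352°, 44.8 km): east 44.8 sin 352° = -6.23, north 44.8 cos 352° = 44.36
Net displacement: -59.22 east, -21.07 north. Direction back to start is (59.22, 21.07): bearing = atan2(59.22, 21.07) mod 360° = 70.41° ≈ 070°.

070°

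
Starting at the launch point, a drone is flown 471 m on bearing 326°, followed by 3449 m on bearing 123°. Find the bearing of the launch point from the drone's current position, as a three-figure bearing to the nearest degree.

300°

Leg 1 (326°, 471 m): east 471 sin 326° = -263.38, north 471 cos 326° = 390.48
Leg 2 (123°, 3449 m): east 3449 sin 123° = 2892.57, north 3449 cos 123° = -1878.46
Net displacement: 2629.19 east, -1487.98 north. Direction back to start is (-2629.19, 1487.98): bearing = atan2(-2629.19, 1487.98) mod 360° = 299.51° ≈ 300°.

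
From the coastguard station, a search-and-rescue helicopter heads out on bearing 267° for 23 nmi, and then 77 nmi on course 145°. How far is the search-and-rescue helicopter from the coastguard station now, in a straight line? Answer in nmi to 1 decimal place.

67.7 nmi

Leg 1 (267°, 23 nmi): east 23 sin 267° = -22.97, north 23 cos 267° = -1.20
Leg 2 (145°, 77 nmi): east 77 sin 145° = 44.17, north 77 cos 145° = -63.07
Net: 21.20 east, -64.28 north. Distance = √((21.20)² + (-64.28)²) = 67.683 nmi.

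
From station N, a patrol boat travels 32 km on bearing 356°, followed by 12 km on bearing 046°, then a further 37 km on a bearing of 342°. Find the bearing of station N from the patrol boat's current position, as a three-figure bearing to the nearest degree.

176°

Leg 1 (356°, 32 km): east 32 sin 356° = -2.23, north 32 cos 356° = 31.92
Leg 2 (046°, 12 km): east 12 sin 46° = 8.63, north 12 cos 46° = 8.34
Leg 3 (342°, 37 km): east 37 sin 342° = -11.43, north 37 cos 342° = 35.19
Net displacement: -5.03 east, 75.45 north. Direction back to start is (5.03, -75.45): bearing = atan2(5.03, -75.45) mod 360° = 176.18° ≈ 176°.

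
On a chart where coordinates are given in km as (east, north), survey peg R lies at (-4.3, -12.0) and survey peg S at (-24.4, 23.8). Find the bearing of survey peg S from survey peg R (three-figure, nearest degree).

331°

Δeast = -24.4 − -4.3 = -20.10; Δnorth = 23.8 − -12.0 = 35.80.
Bearing = atan2(Δeast, Δnorth) mod 360° = 330.69° ≈ 331°.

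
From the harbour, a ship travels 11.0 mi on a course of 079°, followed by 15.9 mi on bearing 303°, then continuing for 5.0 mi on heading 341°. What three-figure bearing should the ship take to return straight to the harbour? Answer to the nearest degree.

165°

Leg 1 (079°, 11.0 mi): east 11.0 sin 79° = 10.80, north 11.0 cos 79° = 2.10
Leg 2 (303°, 15.9 mi): east 15.9 sin 303° = -13.33, north 15.9 cos 303° = 8.66
Leg 3 (341°, 5.0 mi): east 5.0 sin 341° = -1.63, north 5.0 cos 341° = 4.73
Net displacement: -4.16 east, 15.49 north. Direction back to start is (4.16, -15.49): bearing = atan2(4.16, -15.49) mod 360° = 164.95° ≈ 165°.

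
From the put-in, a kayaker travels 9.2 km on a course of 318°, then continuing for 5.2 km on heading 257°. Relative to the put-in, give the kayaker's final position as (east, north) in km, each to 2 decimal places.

Leg 1 (318°, 9.2 km): east 9.2 sin 318° = -6.16, north 9.2 cos 318° = 6.84
Leg 2 (257°, 5.2 km): east 5.2 sin 257° = -5.07, north 5.2 cos 257° = -1.17
Summing: -11.22 km east, 5.67 km north → (-11.22, 5.67).

(-11.22, 5.67)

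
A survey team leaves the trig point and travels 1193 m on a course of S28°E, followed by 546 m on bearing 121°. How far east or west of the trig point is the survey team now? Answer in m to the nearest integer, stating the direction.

Leg 1 (S28°E, 1193 m): east 1193 sin 152° = 560.08, north 1193 cos 152° = -1053.36
Leg 2 (121°, 546 m): east 546 sin 121° = 468.01, north 546 cos 121° = -281.21
Net east component: 1028.09 m.

1028 m east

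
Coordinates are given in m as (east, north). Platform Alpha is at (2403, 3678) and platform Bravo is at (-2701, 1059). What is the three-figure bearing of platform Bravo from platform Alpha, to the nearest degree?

243°

Δeast = -2701 − 2403 = -5104.00; Δnorth = 1059 − 3678 = -2619.00.
Bearing = atan2(Δeast, Δnorth) mod 360° = 242.84° ≈ 243°.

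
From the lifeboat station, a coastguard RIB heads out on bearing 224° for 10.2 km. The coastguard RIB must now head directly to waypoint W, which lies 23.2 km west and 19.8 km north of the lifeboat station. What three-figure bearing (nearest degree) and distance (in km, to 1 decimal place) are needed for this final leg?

Leg 1 (224°, 10.2 km): east 10.2 sin 224° = -7.09, north 10.2 cos 224° = -7.34
Current position: (-7.09, -7.34). Target: (-23.2, 19.8). Remaining: Δeast = -16.11, Δnorth = 27.14.
Bearing = atan2(-16.11, 27.14) mod 360° = 329.30°; distance = √((-16.11)² + (27.14)²) = 31.561 km.

329°, 31.6 km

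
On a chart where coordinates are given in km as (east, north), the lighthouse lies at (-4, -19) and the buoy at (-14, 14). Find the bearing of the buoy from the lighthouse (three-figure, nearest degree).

343°

Δeast = -14 − -4 = -10.00; Δnorth = 14 − -19 = 33.00.
Bearing = atan2(Δeast, Δnorth) mod 360° = 343.14° ≈ 343°.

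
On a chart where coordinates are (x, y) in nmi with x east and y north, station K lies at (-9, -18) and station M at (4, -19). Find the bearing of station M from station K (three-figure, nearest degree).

Δeast = 4 − -9 = 13.00; Δnorth = -19 − -18 = -1.00.
Bearing = atan2(Δeast, Δnorth) mod 360° = 94.40° ≈ 094°.

094°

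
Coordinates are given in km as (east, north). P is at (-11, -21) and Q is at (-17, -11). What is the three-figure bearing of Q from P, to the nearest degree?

329°

Δeast = -17 − -11 = -6.00; Δnorth = -11 − -21 = 10.00.
Bearing = atan2(Δeast, Δnorth) mod 360° = 329.04° ≈ 329°.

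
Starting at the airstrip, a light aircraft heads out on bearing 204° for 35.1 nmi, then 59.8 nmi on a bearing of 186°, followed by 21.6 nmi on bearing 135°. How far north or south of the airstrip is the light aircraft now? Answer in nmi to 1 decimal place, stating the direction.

Leg 1 (204°, 35.1 nmi): east 35.1 sin 204° = -14.28, north 35.1 cos 204° = -32.07
Leg 2 (186°, 59.8 nmi): east 59.8 sin 186° = -6.25, north 59.8 cos 186° = -59.47
Leg 3 (135°, 21.6 nmi): east 21.6 sin 135° = 15.27, north 21.6 cos 135° = -15.27
Net north component: -106.81 nmi.

106.8 nmi south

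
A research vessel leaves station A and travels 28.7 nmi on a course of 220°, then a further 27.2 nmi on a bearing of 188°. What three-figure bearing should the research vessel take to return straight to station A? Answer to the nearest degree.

Leg 1 (220°, 28.7 nmi): east 28.7 sin 220° = -18.45, north 28.7 cos 220° = -21.99
Leg 2 (188°, 27.2 nmi): east 27.2 sin 188° = -3.79, north 27.2 cos 188° = -26.94
Net displacement: -22.23 east, -48.92 north. Direction back to start is (22.23, 48.92): bearing = atan2(22.23, 48.92) mod 360° = 24.44° ≈ 024°.

024°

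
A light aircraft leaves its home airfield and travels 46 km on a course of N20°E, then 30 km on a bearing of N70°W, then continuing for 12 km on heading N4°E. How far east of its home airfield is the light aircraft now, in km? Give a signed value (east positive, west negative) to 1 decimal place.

-11.6 km

Leg 1 (N20°E, 46 km): east 46 sin 20° = 15.73, north 46 cos 20° = 43.23
Leg 2 (N70°W, 30 km): east 30 sin 290° = -28.19, north 30 cos 290° = 10.26
Leg 3 (N4°E, 12 km): east 12 sin 4° = 0.84, north 12 cos 4° = 11.97
Net east component: -11.62 km.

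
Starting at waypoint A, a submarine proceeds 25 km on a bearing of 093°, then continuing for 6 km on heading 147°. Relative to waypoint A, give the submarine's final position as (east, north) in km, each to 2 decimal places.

(28.23, -6.34)

Leg 1 (093°, 25 km): east 25 sin 93° = 24.97, north 25 cos 93° = -1.31
Leg 2 (147°, 6 km): east 6 sin 147° = 3.27, north 6 cos 147° = -5.03
Summing: 28.23 km east, -6.34 km north → (28.23, -6.34).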